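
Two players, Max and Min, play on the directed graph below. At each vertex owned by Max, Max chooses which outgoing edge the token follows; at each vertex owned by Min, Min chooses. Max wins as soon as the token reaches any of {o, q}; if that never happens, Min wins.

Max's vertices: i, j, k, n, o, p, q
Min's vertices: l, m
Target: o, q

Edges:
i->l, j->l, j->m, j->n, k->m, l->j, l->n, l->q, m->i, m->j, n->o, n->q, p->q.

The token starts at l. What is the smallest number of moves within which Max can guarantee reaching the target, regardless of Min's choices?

3

A0 = {o, q}
A1: add {n, p} — n (Max) has n→o; p (Max) has p→q.
A2: add {j} — j (Max) has j→n.
A3: add {l} — l (Min): all of {j, n, q} already in.
l enters the attractor at level 3, so Max can force the target in 3 moves from there.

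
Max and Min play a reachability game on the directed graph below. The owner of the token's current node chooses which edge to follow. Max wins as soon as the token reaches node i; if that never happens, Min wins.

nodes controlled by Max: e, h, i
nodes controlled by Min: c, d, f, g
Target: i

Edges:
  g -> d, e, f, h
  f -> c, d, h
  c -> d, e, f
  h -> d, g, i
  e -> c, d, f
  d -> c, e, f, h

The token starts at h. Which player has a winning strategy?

Max

A0 = {i}
A1: add {h} — h (Max) has h→i.
A2 = A1; e.g. c (Min) can still go to d. Fixed point.
h ∈ A1, so Max can force the target.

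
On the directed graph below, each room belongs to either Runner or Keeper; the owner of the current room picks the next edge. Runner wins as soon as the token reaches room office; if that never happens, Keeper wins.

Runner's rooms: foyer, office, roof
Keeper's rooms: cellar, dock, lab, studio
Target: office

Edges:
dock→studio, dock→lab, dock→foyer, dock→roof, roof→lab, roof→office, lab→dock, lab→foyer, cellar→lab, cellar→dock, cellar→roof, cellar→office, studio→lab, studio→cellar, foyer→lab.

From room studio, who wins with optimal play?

A0 = {office}
A1: add {roof} — roof (Runner) has roof→office.
A2 = A1; e.g. studio (Keeper) can still go to lab. Fixed point.
studio never enters the attractor, so Keeper can avoid the target forever.

Keeper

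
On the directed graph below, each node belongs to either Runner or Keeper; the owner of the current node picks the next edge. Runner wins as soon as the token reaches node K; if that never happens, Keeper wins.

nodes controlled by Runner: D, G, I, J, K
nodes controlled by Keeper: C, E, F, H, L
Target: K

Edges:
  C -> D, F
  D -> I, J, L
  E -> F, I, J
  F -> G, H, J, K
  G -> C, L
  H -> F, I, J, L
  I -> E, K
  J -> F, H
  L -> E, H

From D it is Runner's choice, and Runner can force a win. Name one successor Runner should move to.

I

A0 = {K}
A1: add {I} — I (Runner) has I→K.
A2: add {D} — D (Runner) has D→I.
A3 = A2; e.g. C (Keeper) can still go to F. Fixed point.
From D, successor I is in the attractor (rank 1); the other successors J, L are not.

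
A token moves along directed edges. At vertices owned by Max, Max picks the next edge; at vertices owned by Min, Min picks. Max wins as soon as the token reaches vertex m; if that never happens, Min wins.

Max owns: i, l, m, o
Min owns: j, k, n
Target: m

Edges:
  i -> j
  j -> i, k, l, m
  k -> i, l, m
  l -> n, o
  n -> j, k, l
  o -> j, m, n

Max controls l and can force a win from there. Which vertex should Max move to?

A0 = {m}
A1: add {o} — o (Max) has o→m.
A2: add {l} — l (Max) has l→o.
A3 = A2; e.g. i (Max) has no edge into A2. Fixed point.
From l, successor o is in the attractor (rank 1); the other successor n is not.

o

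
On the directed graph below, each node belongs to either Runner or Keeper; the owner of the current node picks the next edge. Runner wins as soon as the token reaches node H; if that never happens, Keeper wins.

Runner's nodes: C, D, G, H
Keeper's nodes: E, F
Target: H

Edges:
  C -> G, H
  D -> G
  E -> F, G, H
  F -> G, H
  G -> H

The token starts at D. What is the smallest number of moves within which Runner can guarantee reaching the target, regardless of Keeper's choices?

2

A0 = {H}
A1: add {C, G} — C (Runner) has C→H; G (Runner) has G→H.
A2: add {D, F} — D (Runner) has D→G; F (Keeper): all of {G, H} already in.
D enters the attractor at level 2, so Runner can force the target in 2 moves from there.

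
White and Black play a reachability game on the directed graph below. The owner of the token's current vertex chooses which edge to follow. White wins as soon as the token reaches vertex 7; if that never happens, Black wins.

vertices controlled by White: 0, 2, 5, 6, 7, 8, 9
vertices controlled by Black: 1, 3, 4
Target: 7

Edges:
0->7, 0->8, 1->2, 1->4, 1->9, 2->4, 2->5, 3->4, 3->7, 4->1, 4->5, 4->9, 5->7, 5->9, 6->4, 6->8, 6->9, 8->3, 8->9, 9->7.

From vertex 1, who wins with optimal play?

A0 = {7}
A1: add {0, 5, 9} — 0 (White) has 0→7; 5 (White) has 5→7; 9 (White) has 9→7.
A2: add {2, 6, 8} — 2 (White) has 2→5; 6 (White) has 6→9; 8 (White) has 8→9.
A3 = A2; e.g. 1 (Black) can still go to 4. Fixed point.
1 never enters the attractor, so Black can avoid the target forever.

Black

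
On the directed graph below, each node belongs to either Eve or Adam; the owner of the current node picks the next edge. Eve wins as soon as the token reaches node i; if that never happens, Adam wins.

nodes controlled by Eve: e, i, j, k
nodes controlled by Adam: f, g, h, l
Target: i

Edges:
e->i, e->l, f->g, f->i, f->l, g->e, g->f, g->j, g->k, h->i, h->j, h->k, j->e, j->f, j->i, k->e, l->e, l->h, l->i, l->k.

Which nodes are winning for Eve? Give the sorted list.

A0 = {i}
A1: add {e, j} — e (Eve) has e→i; j (Eve) has j→i.
A2: add {k} — k (Eve) has k→e.
A3: add {h} — h (Adam): all of {i, j, k} already in.
A4: add {l} — l (Adam): all of {e, h, i, k} already in.
A5 = A4; e.g. f (Adam) can still go to g. Fixed point.
Eve's winning region = {e, h, i, j, k, l}.

e, h, i, j, k, l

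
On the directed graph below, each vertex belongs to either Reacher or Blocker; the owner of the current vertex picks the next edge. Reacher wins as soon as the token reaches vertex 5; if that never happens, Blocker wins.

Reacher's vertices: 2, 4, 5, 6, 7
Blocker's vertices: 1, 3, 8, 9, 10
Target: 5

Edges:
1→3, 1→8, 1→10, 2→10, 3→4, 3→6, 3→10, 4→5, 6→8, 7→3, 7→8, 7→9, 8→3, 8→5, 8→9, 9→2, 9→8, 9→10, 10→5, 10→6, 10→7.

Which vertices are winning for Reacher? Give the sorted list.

A0 = {5}
A1: add {4} — 4 (Reacher) has 4→5.
A2 = A1; e.g. 1 (Blocker) can still go to 3. Fixed point.
Reacher's winning region = {4, 5}.

4, 5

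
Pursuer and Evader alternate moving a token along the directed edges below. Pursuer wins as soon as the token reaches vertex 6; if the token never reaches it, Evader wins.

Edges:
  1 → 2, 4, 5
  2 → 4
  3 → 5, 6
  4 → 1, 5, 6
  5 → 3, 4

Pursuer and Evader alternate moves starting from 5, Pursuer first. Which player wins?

Evader

Track states (vertex, player-to-move).
A0 = {(6,Pursuer), (6,Evader)}
A1: add {(3,Pursuer), (4,Pursuer)}.
A2: add {(2,Evader), (5,Evader)}.
A3: add {(1,Pursuer)}.
A4 = A3; e.g. (1,Evader) stays out. (5,Pursuer) never enters ⇒ Evader avoids the target.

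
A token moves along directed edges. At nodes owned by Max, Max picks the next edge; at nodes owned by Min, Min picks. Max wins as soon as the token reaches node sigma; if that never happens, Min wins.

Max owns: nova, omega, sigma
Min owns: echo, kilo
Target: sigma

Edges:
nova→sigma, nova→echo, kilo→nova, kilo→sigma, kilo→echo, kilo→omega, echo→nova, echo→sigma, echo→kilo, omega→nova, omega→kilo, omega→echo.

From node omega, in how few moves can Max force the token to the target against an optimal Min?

A0 = {sigma}
A1: add {nova} — nova (Max) has nova→sigma.
A2: add {omega} — omega (Max) has omega→nova.
A3 = A2; e.g. kilo (Min) can still go to echo. Fixed point.
omega enters the attractor at level 2, so Max can force the target in 2 moves from there.

2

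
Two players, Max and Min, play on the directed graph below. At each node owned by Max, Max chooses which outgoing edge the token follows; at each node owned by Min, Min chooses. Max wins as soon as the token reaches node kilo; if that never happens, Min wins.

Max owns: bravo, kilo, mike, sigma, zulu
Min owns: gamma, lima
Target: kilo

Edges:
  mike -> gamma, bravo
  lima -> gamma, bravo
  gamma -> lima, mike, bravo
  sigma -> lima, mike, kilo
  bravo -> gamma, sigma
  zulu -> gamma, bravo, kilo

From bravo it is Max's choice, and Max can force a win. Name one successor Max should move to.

A0 = {kilo}
A1: add {sigma, zulu} — sigma (Max) has sigma→kilo; zulu (Max) has zulu→kilo.
A2: add {bravo} — bravo (Max) has bravo→sigma.
A3: add {mike} — mike (Max) has mike→bravo.
A4 = A3; e.g. gamma (Min) can still go to lima. Fixed point.
From bravo, successor sigma is in the attractor (rank 1); the other successor gamma is not.

sigma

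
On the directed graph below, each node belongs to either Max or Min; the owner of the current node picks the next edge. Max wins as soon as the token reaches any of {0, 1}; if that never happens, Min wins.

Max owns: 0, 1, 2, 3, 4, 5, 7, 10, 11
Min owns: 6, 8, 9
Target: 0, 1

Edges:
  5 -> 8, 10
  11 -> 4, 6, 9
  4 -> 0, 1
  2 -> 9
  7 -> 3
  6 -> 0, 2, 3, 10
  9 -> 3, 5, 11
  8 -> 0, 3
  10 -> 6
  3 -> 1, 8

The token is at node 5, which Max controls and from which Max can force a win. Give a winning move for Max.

A0 = {0, 1}
A1: add {3, 4} — 3 (Max) has 3→1; 4 (Max) has 4→0.
A2: add {7, 8, 11} — 7 (Max) has 7→3; 8 (Min): all of {0, 3} already in; 11 (Max) has 11→4.
A3: add {5} — 5 (Max) has 5→8.
A4: add {9} — 9 (Min): all of {3, 5, 11} already in.
A5: add {2} — 2 (Max) has 2→9.
A6 = A5; e.g. 6 (Min) can still go to 10. Fixed point.
From 5, successor 8 is in the attractor (rank 2); the other successor 10 is not.

8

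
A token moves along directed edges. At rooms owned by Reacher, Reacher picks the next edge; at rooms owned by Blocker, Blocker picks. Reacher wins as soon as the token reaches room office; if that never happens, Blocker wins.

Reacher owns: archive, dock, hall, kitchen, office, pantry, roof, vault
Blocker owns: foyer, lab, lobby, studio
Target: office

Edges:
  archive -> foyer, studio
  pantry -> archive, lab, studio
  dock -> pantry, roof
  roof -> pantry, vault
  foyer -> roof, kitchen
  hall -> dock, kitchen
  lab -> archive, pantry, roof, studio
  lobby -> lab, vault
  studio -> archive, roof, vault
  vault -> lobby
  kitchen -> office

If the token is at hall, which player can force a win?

A0 = {office}
A1: add {kitchen} — kitchen (Reacher) has kitchen→office.
A2: add {hall} — hall (Reacher) has hall→kitchen.
A3 = A2; e.g. archive (Reacher) has no edge into A2. Fixed point.
hall ∈ A2, so Reacher can force the target.

Reacher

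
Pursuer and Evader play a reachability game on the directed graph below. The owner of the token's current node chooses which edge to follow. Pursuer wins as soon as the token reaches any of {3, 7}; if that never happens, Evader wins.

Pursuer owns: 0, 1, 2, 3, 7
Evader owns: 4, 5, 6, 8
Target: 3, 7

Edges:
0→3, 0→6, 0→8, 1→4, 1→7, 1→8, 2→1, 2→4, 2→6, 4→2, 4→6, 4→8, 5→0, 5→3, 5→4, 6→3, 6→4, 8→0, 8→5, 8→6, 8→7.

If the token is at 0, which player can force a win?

Pursuer

A0 = {3, 7}
A1: add {0, 1} — 0 (Pursuer) has 0→3; 1 (Pursuer) has 1→7.
0 ∈ A1, so Pursuer can force the target.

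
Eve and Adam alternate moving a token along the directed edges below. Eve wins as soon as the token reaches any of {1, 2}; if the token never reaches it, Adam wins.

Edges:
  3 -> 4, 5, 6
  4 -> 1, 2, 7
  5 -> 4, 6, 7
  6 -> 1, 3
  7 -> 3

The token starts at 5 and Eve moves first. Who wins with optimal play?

Track states (vertex, player-to-move).
A0 = {(1,Eve), (1,Adam), (2,Eve), (2,Adam)}
A1: add {(4,Eve), (6,Eve)}.
A2 = A1; e.g. (3,Eve) stays out. (5,Eve) never enters ⇒ Adam avoids the target.

Adam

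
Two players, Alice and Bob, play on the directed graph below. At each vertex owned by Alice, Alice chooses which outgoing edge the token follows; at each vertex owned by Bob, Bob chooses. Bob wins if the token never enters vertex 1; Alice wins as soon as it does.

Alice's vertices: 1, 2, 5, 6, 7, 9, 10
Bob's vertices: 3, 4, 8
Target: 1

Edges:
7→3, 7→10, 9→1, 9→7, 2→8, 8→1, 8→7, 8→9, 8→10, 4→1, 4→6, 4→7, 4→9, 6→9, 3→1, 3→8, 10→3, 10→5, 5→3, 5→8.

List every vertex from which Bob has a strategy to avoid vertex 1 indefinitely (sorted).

2, 3, 4, 5, 7, 8, 10

A0 = {1}
A1: add {9} — 9 (Alice) has 9→1.
A2: add {6} — 6 (Alice) has 6→9.
A3 = A2; e.g. 2 (Alice) has no edge into A2. Fixed point.
Alice's attractor = {1, 6, 9}; Bob avoids the target exactly from the complement.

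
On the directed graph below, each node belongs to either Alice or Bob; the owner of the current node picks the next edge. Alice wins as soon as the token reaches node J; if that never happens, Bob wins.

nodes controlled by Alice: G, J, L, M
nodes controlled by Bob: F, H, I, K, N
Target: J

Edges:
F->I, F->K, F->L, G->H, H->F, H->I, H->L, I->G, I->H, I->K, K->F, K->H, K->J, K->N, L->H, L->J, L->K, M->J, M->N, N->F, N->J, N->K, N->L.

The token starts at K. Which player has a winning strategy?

A0 = {J}
A1: add {L, M} — L (Alice) has L→J; M (Alice) has M→J.
A2 = A1; e.g. F (Bob) can still go to I. Fixed point.
K never enters the attractor, so Bob can avoid the target forever.

Bob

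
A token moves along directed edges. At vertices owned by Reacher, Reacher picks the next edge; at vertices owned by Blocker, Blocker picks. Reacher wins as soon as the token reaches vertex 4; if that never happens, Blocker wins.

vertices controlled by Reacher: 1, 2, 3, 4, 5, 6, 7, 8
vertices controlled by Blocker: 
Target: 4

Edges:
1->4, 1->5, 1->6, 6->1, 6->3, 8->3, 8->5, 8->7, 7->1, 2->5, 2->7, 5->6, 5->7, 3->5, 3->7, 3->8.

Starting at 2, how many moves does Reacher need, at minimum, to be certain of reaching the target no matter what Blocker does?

3

A0 = {4}
A1: add {1} — 1 (Reacher) has 1→4.
A2: add {6, 7} — 6 (Reacher) has 6→1; 7 (Reacher) has 7→1.
A3: add {2, 3, 5, 8} — 2 (Reacher) has 2→7; 3 (Reacher) has 3→7; 5 (Reacher) has 5→6; 8 (Reacher) has 8→7.
A3 = all vertices. Fixed point.
2 enters the attractor at level 3, so Reacher can force the target in 3 moves from there.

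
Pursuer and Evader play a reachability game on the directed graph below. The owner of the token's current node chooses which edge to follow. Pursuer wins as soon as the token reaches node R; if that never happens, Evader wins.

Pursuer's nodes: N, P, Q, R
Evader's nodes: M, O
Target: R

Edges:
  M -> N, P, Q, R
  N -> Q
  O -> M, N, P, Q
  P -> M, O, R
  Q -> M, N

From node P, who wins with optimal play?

Pursuer

A0 = {R}
A1: add {P} — P (Pursuer) has P→R.
A2 = A1; e.g. M (Evader) can still go to N. Fixed point.
P ∈ A1, so Pursuer can force the target.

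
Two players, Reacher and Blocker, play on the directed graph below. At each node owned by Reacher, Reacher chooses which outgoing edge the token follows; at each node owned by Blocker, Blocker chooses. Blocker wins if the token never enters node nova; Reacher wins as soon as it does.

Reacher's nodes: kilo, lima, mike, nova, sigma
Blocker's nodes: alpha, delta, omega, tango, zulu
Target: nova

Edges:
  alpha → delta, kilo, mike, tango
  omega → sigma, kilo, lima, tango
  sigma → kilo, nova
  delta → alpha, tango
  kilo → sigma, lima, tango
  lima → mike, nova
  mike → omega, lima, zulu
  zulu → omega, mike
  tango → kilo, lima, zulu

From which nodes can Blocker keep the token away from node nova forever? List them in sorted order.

alpha, delta, omega, tango, zulu

A0 = {nova}
A1: add {lima, sigma} — sigma (Reacher) has sigma→nova; lima (Reacher) has lima→nova.
A2: add {kilo, mike} — kilo (Reacher) has kilo→sigma; mike (Reacher) has mike→lima.
A3 = A2; e.g. alpha (Blocker) can still go to delta. Fixed point.
Reacher's attractor = {kilo, lima, mike, nova, sigma}; Blocker avoids the target exactly from the complement.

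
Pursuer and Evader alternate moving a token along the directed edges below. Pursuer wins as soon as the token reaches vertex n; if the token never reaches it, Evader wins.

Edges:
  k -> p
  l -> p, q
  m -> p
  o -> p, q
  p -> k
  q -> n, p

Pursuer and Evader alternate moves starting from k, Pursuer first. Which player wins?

Evader

Track states (vertex, player-to-move).
A0 = {(n,Pursuer), (n,Evader)}
A1: add {(q,Pursuer)}.
A2 = A1; e.g. (k,Pursuer) stays out. (k,Pursuer) never enters ⇒ Evader avoids the target.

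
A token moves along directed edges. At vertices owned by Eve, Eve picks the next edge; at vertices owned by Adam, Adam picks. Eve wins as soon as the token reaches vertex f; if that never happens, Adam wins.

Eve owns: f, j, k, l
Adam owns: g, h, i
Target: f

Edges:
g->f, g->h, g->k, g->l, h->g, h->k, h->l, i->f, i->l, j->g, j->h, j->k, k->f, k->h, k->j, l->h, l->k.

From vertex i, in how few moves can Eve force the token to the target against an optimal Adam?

3

A0 = {f}
A1: add {k} — k (Eve) has k→f.
A2: add {j, l} — j (Eve) has j→k; l (Eve) has l→k.
A3: add {i} — i (Adam): all of {f, l} already in.
A4 = A3; e.g. g (Adam) can still go to h. Fixed point.
i enters the attractor at level 3, so Eve can force the target in 3 moves from there.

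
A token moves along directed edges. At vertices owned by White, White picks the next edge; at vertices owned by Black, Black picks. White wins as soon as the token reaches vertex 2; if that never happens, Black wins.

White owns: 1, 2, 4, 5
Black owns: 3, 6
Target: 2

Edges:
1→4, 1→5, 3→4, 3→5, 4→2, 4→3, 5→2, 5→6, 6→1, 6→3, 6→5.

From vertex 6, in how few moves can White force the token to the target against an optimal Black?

3

A0 = {2}
A1: add {4, 5} — 4 (White) has 4→2; 5 (White) has 5→2.
A2: add {1, 3} — 1 (White) has 1→4; 3 (Black): all of {4, 5} already in.
A3: add {6} — 6 (Black): all of {1, 3, 5} already in.
A3 = all vertices. Fixed point.
6 enters the attractor at level 3, so White can force the target in 3 moves from there.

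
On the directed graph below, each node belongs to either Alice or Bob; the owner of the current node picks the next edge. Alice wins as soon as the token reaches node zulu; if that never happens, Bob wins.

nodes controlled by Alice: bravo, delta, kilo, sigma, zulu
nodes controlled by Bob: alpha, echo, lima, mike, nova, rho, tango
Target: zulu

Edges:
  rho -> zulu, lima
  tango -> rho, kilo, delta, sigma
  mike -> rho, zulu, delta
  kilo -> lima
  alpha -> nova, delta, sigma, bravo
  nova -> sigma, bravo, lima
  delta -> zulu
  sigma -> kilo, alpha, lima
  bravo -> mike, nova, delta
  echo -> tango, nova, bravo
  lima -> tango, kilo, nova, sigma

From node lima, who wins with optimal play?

A0 = {zulu}
A1: add {delta} — delta (Alice) has delta→zulu.
A2: add {bravo} — bravo (Alice) has bravo→delta.
A3 = A2; e.g. rho (Bob) can still go to lima. Fixed point.
lima never enters the attractor, so Bob can avoid the target forever.

Bob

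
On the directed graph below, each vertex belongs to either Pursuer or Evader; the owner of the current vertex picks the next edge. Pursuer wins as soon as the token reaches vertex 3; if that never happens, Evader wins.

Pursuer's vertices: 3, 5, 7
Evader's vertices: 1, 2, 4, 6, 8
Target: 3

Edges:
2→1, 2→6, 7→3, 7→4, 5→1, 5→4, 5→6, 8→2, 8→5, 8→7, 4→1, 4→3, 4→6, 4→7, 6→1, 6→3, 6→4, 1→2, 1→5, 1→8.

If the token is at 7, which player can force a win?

A0 = {3}
A1: add {7} — 7 (Pursuer) has 7→3.
A2 = A1; e.g. 1 (Evader) can still go to 2. Fixed point.
7 ∈ A1, so Pursuer can force the target.

Pursuer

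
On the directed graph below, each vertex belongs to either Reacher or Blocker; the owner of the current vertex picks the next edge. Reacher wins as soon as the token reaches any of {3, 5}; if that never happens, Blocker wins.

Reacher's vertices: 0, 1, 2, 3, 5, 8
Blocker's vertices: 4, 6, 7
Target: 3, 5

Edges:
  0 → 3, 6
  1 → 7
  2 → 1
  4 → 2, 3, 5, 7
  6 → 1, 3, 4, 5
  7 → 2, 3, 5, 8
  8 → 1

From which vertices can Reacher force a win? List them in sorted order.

0, 3, 5

A0 = {3, 5}
A1: add {0} — 0 (Reacher) has 0→3.
A2 = A1; e.g. 1 (Reacher) has no edge into A1. Fixed point.
Reacher's winning region = {0, 3, 5}.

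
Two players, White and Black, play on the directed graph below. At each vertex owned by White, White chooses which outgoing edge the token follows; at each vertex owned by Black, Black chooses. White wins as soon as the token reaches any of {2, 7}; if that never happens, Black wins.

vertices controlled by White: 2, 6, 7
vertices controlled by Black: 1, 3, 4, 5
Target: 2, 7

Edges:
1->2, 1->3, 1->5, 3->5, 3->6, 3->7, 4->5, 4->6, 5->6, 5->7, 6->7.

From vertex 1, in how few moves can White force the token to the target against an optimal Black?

A0 = {2, 7}
A1: add {6} — 6 (White) has 6→7.
A2: add {5} — 5 (Black): all of {6, 7} already in.
A3: add {3, 4} — 3 (Black): all of {5, 6, 7} already in; 4 (Black): all of {5, 6} already in.
A4: add {1} — 1 (Black): all of {2, 3, 5} already in.
A4 = all vertices. Fixed point.
1 enters the attractor at level 4, so White can force the target in 4 moves from there.

4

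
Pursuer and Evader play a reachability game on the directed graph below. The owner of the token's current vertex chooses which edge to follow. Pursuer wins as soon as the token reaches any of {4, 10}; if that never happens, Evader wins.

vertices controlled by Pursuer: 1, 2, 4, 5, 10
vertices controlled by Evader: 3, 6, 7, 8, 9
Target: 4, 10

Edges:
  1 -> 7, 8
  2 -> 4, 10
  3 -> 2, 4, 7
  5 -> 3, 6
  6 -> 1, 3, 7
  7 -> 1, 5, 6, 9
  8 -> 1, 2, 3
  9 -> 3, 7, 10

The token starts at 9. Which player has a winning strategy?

Evader

A0 = {4, 10}
A1: add {2} — 2 (Pursuer) has 2→4.
A2 = A1; e.g. 1 (Pursuer) has no edge into A1. Fixed point.
9 never enters the attractor, so Evader can avoid the target forever.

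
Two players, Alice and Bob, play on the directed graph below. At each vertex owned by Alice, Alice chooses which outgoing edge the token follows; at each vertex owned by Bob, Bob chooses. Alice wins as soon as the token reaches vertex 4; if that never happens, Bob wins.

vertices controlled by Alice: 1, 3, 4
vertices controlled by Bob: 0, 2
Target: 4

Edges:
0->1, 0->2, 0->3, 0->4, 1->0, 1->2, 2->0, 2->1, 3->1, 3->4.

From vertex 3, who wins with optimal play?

Alice

A0 = {4}
A1: add {3} — 3 (Alice) has 3→4.
A2 = A1; e.g. 0 (Bob) can still go to 1. Fixed point.
3 ∈ A1, so Alice can force the target.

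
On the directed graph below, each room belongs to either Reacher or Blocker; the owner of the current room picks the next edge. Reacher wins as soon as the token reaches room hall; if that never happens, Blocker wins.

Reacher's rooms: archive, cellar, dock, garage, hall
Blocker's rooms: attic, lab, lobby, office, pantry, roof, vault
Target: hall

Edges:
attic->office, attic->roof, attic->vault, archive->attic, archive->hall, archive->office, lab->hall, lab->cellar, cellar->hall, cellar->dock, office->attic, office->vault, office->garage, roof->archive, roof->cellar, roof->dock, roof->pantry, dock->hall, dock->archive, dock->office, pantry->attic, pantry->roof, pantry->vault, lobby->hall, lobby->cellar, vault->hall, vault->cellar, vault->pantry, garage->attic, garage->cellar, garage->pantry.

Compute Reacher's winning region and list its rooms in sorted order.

A0 = {hall}
A1: add {archive, cellar, dock} — archive (Reacher) has archive→hall; cellar (Reacher) has cellar→hall; dock (Reacher) has dock→hall.
A2: add {garage, lab, lobby} — lab (Blocker): all of {hall, cellar} already in; lobby (Blocker): all of {hall, cellar} already in; garage (Reacher) has garage→cellar.
A3 = A2; e.g. attic (Blocker) can still go to office. Fixed point.
Reacher's winning region = {archive, cellar, dock, garage, hall, lab, lobby}.

archive, cellar, dock, garage, hall, lab, lobby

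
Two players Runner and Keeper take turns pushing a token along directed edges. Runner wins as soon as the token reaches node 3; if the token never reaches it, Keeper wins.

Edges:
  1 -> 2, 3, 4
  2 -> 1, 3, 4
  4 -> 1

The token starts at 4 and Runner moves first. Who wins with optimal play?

Track states (vertex, player-to-move).
A0 = {(3,Runner), (3,Keeper)}
A1: add {(1,Runner), (2,Runner)}.
A2: add {(4,Keeper)}.
A3 = A2; e.g. (1,Keeper) stays out. (4,Runner) never enters ⇒ Keeper avoids the target.

Keeper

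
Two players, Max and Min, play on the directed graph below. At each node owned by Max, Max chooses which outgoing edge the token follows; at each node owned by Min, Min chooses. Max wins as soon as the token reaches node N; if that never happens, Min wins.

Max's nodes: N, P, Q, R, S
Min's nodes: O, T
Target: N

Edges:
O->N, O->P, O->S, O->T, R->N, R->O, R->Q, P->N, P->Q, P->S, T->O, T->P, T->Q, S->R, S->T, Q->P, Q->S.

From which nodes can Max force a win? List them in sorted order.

N, P, Q, R, S

A0 = {N}
A1: add {P, R} — P (Max) has P→N; R (Max) has R→N.
A2: add {Q, S} — Q (Max) has Q→P; S (Max) has S→R.
A3 = A2; e.g. O (Min) can still go to T. Fixed point.
Max's winning region = {N, P, Q, R, S}.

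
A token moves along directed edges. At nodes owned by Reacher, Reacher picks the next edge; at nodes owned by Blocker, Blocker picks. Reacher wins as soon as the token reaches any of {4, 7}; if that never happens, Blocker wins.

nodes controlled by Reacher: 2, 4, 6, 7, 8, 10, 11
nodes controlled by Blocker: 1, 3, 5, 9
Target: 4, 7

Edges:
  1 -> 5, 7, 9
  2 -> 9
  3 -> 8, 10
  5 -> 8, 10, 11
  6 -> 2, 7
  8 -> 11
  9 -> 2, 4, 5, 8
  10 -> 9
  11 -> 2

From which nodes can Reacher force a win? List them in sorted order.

4, 6, 7

A0 = {4, 7}
A1: add {6} — 6 (Reacher) has 6→7.
A2 = A1; e.g. 1 (Blocker) can still go to 5. Fixed point.
Reacher's winning region = {4, 6, 7}.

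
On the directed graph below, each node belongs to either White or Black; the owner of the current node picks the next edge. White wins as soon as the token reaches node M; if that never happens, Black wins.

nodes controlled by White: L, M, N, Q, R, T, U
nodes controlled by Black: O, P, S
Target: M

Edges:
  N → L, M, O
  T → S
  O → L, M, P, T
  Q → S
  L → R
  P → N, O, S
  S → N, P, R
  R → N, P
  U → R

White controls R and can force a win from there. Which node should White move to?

A0 = {M}
A1: add {N} — N (White) has N→M.
A2: add {R} — R (White) has R→N.
A3: add {L, U} — L (White) has L→R; U (White) has U→R.
A4 = A3; e.g. O (Black) can still go to P. Fixed point.
From R, successor N is in the attractor (rank 1); the other successor P is not.

N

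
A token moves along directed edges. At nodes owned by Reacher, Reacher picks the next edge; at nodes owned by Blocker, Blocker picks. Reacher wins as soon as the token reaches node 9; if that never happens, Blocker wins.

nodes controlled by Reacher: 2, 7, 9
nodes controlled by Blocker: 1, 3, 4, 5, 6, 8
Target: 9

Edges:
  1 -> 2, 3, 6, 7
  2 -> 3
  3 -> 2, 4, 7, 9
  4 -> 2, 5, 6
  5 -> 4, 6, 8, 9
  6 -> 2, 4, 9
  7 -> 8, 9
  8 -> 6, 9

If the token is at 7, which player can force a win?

A0 = {9}
A1: add {7} — 7 (Reacher) has 7→9.
A2 = A1; e.g. 1 (Blocker) can still go to 2. Fixed point.
7 ∈ A1, so Reacher can force the target.

Reacher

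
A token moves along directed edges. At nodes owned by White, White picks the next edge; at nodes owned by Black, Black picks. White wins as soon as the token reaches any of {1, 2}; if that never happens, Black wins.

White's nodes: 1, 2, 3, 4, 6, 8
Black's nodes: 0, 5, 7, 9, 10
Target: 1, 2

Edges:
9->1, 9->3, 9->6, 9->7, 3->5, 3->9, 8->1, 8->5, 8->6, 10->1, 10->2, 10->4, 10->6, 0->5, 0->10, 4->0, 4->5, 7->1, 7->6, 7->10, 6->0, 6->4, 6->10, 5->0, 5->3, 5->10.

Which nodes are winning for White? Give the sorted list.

A0 = {1, 2}
A1: add {8} — 8 (White) has 8→1.
A2 = A1; e.g. 0 (Black) can still go to 5. Fixed point.
White's winning region = {1, 2, 8}.

1, 2, 8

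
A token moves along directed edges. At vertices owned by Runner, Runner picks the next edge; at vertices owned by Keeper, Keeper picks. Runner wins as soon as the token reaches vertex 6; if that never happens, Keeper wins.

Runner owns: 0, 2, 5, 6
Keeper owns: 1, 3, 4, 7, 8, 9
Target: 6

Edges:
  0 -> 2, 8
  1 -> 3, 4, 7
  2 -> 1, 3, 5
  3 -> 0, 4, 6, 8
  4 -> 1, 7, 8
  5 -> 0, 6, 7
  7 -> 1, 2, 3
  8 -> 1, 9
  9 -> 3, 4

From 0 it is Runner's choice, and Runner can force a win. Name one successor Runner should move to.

2

A0 = {6}
A1: add {5} — 5 (Runner) has 5→6.
A2: add {2} — 2 (Runner) has 2→5.
A3: add {0} — 0 (Runner) has 0→2.
A4 = A3; e.g. 1 (Keeper) can still go to 3. Fixed point.
From 0, successor 2 is in the attractor (rank 2); the other successor 8 is not.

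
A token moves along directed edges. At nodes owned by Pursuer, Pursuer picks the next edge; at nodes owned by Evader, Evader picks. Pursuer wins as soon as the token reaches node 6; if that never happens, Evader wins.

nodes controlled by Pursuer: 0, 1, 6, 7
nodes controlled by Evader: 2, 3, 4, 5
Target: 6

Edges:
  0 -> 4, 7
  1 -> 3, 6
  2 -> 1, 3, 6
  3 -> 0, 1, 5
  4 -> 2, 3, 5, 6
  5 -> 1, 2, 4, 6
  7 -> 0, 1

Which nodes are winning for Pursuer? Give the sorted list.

0, 1, 6, 7

A0 = {6}
A1: add {1} — 1 (Pursuer) has 1→6.
A2: add {7} — 7 (Pursuer) has 7→1.
A3: add {0} — 0 (Pursuer) has 0→7.
A4 = A3; e.g. 2 (Evader) can still go to 3. Fixed point.
Pursuer's winning region = {0, 1, 6, 7}.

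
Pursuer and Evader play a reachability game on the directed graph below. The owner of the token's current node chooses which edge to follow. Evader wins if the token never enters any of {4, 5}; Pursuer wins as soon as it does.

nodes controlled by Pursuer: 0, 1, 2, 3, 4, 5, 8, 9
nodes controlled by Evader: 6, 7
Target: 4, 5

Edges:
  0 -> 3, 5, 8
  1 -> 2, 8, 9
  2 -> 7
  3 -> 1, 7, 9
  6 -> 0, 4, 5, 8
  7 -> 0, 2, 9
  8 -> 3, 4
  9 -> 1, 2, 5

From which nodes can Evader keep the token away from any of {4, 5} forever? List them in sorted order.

2, 7

A0 = {4, 5}
A1: add {0, 8, 9} — 0 (Pursuer) has 0→5; 8 (Pursuer) has 8→4; 9 (Pursuer) has 9→5.
A2: add {1, 3, 6} — 1 (Pursuer) has 1→8; 3 (Pursuer) has 3→9; 6 (Evader): all of {0, 4, 5, 8} already in.
A3 = A2; e.g. 2 (Pursuer) has no edge into A2. Fixed point.
Pursuer's attractor = {0, 1, 3, 4, 5, 6, 8, 9}; Evader avoids the target exactly from the complement.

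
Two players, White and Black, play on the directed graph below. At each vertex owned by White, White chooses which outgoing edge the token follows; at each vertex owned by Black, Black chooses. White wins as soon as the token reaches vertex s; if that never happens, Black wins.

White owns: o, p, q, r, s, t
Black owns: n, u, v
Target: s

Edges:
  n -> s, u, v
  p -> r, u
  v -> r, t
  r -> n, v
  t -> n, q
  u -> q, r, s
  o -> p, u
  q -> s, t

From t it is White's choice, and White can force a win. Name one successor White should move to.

q

A0 = {s}
A1: add {q} — q (White) has q→s.
A2: add {t} — t (White) has t→q.
A3 = A2; e.g. n (Black) can still go to u. Fixed point.
From t, successor q is in the attractor (rank 1); the other successor n is not.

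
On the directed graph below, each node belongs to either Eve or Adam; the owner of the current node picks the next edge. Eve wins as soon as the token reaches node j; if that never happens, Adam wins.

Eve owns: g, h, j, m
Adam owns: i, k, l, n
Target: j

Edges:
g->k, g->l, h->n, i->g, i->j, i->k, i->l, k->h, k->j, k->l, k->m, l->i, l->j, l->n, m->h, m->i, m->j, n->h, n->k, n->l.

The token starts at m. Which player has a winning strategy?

A0 = {j}
A1: add {m} — m (Eve) has m→j.
A2 = A1; e.g. g (Eve) has no edge into A1. Fixed point.
m ∈ A1, so Eve can force the target.

Eve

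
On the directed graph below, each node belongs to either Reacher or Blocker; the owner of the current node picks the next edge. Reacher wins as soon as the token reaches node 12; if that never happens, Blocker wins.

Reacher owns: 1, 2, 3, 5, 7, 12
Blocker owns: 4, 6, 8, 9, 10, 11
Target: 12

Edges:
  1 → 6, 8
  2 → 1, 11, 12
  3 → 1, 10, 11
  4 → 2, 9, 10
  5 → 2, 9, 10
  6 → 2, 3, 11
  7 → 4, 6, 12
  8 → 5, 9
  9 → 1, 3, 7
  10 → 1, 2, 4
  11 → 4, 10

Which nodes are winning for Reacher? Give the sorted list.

2, 5, 7, 12

A0 = {12}
A1: add {2, 7} — 2 (Reacher) has 2→12; 7 (Reacher) has 7→12.
A2: add {5} — 5 (Reacher) has 5→2.
A3 = A2; e.g. 1 (Reacher) has no edge into A2. Fixed point.
Reacher's winning region = {2, 5, 7, 12}.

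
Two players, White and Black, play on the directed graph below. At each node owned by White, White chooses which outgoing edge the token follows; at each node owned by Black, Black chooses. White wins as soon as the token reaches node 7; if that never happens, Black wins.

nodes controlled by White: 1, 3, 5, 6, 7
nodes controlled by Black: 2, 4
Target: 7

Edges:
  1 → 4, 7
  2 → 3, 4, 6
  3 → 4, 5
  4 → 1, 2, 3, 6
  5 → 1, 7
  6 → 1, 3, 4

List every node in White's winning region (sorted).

1, 3, 5, 6, 7

A0 = {7}
A1: add {1, 5} — 1 (White) has 1→7; 5 (White) has 5→7.
A2: add {3, 6} — 3 (White) has 3→5; 6 (White) has 6→1.
A3 = A2; e.g. 2 (Black) can still go to 4. Fixed point.
White's winning region = {1, 3, 5, 6, 7}.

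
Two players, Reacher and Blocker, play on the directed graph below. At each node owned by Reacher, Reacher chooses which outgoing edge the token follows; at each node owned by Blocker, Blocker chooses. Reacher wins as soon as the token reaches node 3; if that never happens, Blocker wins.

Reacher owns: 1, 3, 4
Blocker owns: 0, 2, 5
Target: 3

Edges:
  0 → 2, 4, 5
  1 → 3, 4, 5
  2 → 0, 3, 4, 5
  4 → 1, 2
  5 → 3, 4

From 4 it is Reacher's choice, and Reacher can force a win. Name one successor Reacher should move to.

A0 = {3}
A1: add {1} — 1 (Reacher) has 1→3.
A2: add {4} — 4 (Reacher) has 4→1.
A3: add {5} — 5 (Blocker): all of {3, 4} already in.
A4 = A3; e.g. 0 (Blocker) can still go to 2. Fixed point.
From 4, successor 1 is in the attractor (rank 1); the other successor 2 is not.

1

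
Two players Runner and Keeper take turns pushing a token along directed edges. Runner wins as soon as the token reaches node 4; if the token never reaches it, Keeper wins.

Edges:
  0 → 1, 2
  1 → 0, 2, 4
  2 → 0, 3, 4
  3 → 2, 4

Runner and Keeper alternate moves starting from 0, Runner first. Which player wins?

Track states (vertex, player-to-move).
A0 = {(4,Runner), (4,Keeper)}
A1: add {(1,Runner), (2,Runner), (3,Runner)}.
A2: add {(0,Keeper), (3,Keeper)}.
A3 = A2; e.g. (0,Runner) stays out. (0,Runner) never enters ⇒ Keeper avoids the target.

Keeper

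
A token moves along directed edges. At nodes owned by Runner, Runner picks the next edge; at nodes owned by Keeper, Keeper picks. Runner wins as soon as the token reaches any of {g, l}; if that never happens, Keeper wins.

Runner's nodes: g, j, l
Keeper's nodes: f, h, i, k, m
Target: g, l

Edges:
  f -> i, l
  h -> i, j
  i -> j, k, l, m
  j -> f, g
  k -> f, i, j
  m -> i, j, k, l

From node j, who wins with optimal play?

A0 = {g, l}
A1: add {j} — j (Runner) has j→g.
A2 = A1; e.g. f (Keeper) can still go to i. Fixed point.
j ∈ A1, so Runner can force the target.

Runner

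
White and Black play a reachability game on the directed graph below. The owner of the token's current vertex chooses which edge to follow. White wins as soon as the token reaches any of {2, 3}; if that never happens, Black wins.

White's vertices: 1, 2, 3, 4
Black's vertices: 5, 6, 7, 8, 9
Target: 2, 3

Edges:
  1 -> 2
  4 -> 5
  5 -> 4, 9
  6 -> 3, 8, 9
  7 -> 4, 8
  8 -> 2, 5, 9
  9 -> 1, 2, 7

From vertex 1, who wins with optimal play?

White

A0 = {2, 3}
A1: add {1} — 1 (White) has 1→2.
A2 = A1; e.g. 4 (White) has no edge into A1. Fixed point.
1 ∈ A1, so White can force the target.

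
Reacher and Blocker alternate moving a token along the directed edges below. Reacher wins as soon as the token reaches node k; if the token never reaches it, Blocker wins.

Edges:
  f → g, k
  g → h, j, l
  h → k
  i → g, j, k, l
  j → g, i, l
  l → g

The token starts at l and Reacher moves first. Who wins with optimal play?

Track states (vertex, player-to-move).
A0 = {(k,Reacher), (k,Blocker)}
A1: add {(f,Reacher), (h,Reacher), (h,Blocker), (i,Reacher)}.
A2: add {(g,Reacher)}.
A3: add {(f,Blocker), (l,Blocker)}.
A4: add {(j,Reacher)}.
A5 = A4; e.g. (g,Blocker) stays out. (l,Reacher) never enters ⇒ Blocker avoids the target.

Blocker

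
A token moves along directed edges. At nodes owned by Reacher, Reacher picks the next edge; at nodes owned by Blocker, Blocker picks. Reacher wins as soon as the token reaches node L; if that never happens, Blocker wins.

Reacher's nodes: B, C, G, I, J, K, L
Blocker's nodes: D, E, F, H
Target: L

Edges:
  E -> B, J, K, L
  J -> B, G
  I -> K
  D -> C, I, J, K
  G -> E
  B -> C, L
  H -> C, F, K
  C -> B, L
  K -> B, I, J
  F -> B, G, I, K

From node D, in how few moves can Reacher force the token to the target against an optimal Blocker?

4

A0 = {L}
A1: add {B, C} — B (Reacher) has B→L; C (Reacher) has C→L.
A2: add {J, K} — J (Reacher) has J→B; K (Reacher) has K→B.
A3: add {E, I} — E (Blocker): all of {B, J, K, L} already in; I (Reacher) has I→K.
A4: add {D, G} — D (Blocker): all of {C, I, J, K} already in; G (Reacher) has G→E.
D enters the attractor at level 4, so Reacher can force the target in 4 moves from there.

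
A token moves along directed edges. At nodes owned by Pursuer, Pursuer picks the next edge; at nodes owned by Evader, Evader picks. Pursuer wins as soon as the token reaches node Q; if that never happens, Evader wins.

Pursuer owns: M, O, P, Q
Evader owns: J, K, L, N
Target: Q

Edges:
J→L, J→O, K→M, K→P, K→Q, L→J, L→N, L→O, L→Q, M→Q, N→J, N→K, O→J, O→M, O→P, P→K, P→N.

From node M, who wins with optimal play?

A0 = {Q}
A1: add {M} — M (Pursuer) has M→Q.
M ∈ A1, so Pursuer can force the target.

Pursuer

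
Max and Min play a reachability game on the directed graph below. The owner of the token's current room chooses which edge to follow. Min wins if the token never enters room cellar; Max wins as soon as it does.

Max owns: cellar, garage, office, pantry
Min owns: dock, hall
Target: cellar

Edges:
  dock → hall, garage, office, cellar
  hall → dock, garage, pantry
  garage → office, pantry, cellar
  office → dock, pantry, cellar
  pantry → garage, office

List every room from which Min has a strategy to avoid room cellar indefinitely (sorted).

dock, hall

A0 = {cellar}
A1: add {garage, office} — garage (Max) has garage→cellar; office (Max) has office→cellar.
A2: add {pantry} — pantry (Max) has pantry→garage.
A3 = A2; e.g. dock (Min) can still go to hall. Fixed point.
Max's attractor = {cellar, garage, office, pantry}; Min avoids the target exactly from the complement.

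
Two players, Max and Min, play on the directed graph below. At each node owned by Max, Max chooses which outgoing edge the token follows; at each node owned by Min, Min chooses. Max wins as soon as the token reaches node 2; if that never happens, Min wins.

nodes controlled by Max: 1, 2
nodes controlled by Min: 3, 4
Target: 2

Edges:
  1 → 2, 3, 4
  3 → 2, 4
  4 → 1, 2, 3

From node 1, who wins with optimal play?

A0 = {2}
A1: add {1} — 1 (Max) has 1→2.
A2 = A1; e.g. 3 (Min) can still go to 4. Fixed point.
1 ∈ A1, so Max can force the target.

Max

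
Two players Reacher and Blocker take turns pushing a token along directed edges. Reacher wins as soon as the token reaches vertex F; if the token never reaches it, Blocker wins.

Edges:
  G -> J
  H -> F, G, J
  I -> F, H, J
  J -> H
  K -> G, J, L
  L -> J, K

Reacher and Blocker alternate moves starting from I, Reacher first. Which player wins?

Track states (vertex, player-to-move).
A0 = {(F,Reacher), (F,Blocker)}
A1: add {(H,Reacher), (I,Reacher)}.
(I,Reacher) ∈ A1 ⇒ Reacher forces the target.

Reacher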